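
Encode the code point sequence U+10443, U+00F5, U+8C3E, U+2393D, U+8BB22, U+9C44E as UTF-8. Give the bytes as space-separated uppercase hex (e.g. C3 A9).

U+10443: 4-byte form → F0 90 91 83.
U+00F5: 2-byte form → C3 B5.
U+8C3E: 3-byte form → E8 B0 BE.
U+2393D: 4-byte form → F0 A3 A4 BD.
U+8BB22: 4-byte form → F2 8B AC A2.
U+9C44E: 4-byte form → F2 9C 91 8E.
Concatenated (21 bytes): F0 90 91 83 C3 B5 E8 B0 BE F0 A3 A4 BD F2 8B AC A2 F2 9C 91 8E.

F0 90 91 83 C3 B5 E8 B0 BE F0 A3 A4 BD F2 8B AC A2 F2 9C 91 8E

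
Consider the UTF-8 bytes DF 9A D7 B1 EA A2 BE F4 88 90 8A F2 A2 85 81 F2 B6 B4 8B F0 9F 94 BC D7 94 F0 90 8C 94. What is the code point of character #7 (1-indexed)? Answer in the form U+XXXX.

U+1F53C

Offset 0: leading byte 0xDF = 11011111 → 2-byte char #1 = DF 9A.
Offset 2: leading byte 0xD7 = 11010111 → 2-byte char #2 = D7 B1.
Offset 4: leading byte 0xEA = 11101010 → 3-byte char #3 = EA A2 BE.
Offset 7: leading byte 0xF4 = 11110100 → 4-byte char #4 = F4 88 90 8A.
Offset 11: leading byte 0xF2 = 11110010 → 4-byte char #5 = F2 A2 85 81.
Offset 15: leading byte 0xF2 = 11110010 → 4-byte char #6 = F2 B6 B4 8B.
Offset 19: leading byte 0xF0 = 11110000 → 4-byte char #7 = F0 9F 94 BC.
Leading byte 0xF0 = 11110000 matches 11110xxx → 4-byte sequence.
Byte 1: 0xF0 = 11110000, payload 000 (3 bits).
Byte 2: 0x9F = 10011111 (10xxxxxx ✓), payload 011111.
Byte 3: 0x94 = 10010100 (10xxxxxx ✓), payload 010100.
Byte 4: 0xBC = 10111100 (10xxxxxx ✓), payload 111100.
Concatenate: 000011111010100111100 = 0x1F53C (21 bits → U+1F53C).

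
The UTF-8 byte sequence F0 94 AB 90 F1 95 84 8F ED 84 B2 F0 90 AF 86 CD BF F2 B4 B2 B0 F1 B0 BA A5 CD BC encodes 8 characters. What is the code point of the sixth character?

U+B4CB0

Offset 0: leading byte 0xF0 = 11110000 → 4-byte char #1 = F0 94 AB 90.
Offset 4: leading byte 0xF1 = 11110001 → 4-byte char #2 = F1 95 84 8F.
Offset 8: leading byte 0xED = 11101101 → 3-byte char #3 = ED 84 B2.
Offset 11: leading byte 0xF0 = 11110000 → 4-byte char #4 = F0 90 AF 86.
Offset 15: leading byte 0xCD = 11001101 → 2-byte char #5 = CD BF.
Offset 17: leading byte 0xF2 = 11110010 → 4-byte char #6 = F2 B4 B2 B0.
Leading byte 0xF2 = 11110010 matches 11110xxx → 4-byte sequence.
Byte 1: 0xF2 = 11110010, payload 010 (3 bits).
Byte 2: 0xB4 = 10110100 (10xxxxxx ✓), payload 110100.
Byte 3: 0xB2 = 10110010 (10xxxxxx ✓), payload 110010.
Byte 4: 0xB0 = 10110000 (10xxxxxx ✓), payload 110000.
Concatenate: 010110100110010110000 = 0xB4CB0 (21 bits → U+B4CB0).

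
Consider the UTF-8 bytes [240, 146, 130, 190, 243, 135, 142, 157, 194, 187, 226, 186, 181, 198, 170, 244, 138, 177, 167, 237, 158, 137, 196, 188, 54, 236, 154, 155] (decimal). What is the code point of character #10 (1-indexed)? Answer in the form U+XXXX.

U+C69B

Offset 0: leading byte 0xF0 = 11110000 → 4-byte char #1 = F0 92 82 BE.
Offset 4: leading byte 0xF3 = 11110011 → 4-byte char #2 = F3 87 8E 9D.
Offset 8: leading byte 0xC2 = 11000010 → 2-byte char #3 = C2 BB.
Offset 10: leading byte 0xE2 = 11100010 → 3-byte char #4 = E2 BA B5.
Offset 13: leading byte 0xC6 = 11000110 → 2-byte char #5 = C6 AA.
Offset 15: leading byte 0xF4 = 11110100 → 4-byte char #6 = F4 8A B1 A7.
Offset 19: leading byte 0xED = 11101101 → 3-byte char #7 = ED 9E 89.
Offset 22: leading byte 0xC4 = 11000100 → 2-byte char #8 = C4 BC.
Offset 24: leading byte 0x36 = 00110110 → 1-byte char #9 = 36.
Offset 25: leading byte 0xEC = 11101100 → 3-byte char #10 = EC 9A 9B.
Leading byte 0xEC = 11101100 matches 1110xxxx → 3-byte sequence.
Byte 1: 0xEC = 11101100, payload 1100 (4 bits).
Byte 2: 0x9A = 10011010 (10xxxxxx ✓), payload 011010.
Byte 3: 0x9B = 10011011 (10xxxxxx ✓), payload 011011.
Concatenate: 1100011010011011 = 0xC69B (16 bits → U+C69B).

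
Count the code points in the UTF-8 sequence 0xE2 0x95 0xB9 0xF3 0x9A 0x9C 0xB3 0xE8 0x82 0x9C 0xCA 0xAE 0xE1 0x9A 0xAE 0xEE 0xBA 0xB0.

Byte at offset 0: 0xE2 = 11100010 → 3-byte char (#1). Advance 3.
Byte at offset 3: 0xF3 = 11110011 → 4-byte char (#2). Advance 4.
Byte at offset 7: 0xE8 = 11101000 → 3-byte char (#3). Advance 3.
Byte at offset 10: 0xCA = 11001010 → 2-byte char (#4). Advance 2.
Byte at offset 12: 0xE1 = 11100001 → 3-byte char (#5). Advance 3.
Byte at offset 15: 0xEE = 11101110 → 3-byte char (#6). Advance 3.
Reached end at offset 18 after 6 code points.

6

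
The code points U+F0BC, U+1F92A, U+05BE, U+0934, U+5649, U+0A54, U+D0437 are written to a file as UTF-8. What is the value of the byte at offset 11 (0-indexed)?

U+F0BC → 3-byte form EF 82 BC at offsets 0–2.
U+1F92A → 4-byte form F0 9F A4 AA at offsets 3–6.
U+05BE → 2-byte form D6 BE at offsets 7–8.
U+0934 → 3-byte form E0 A4 B4 at offsets 9–11.
Offset 11 falls in char 4's range; it's byte 3 of E0 A4 B4 = 0xB4.

0xB4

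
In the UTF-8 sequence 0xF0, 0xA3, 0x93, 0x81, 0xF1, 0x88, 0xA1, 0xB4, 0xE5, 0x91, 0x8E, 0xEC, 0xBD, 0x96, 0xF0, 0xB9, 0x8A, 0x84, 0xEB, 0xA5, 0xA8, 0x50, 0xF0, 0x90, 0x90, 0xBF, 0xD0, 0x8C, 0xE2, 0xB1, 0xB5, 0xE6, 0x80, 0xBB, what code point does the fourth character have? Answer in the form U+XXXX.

Offset 0: leading byte 0xF0 = 11110000 → 4-byte char #1 = F0 A3 93 81.
Offset 4: leading byte 0xF1 = 11110001 → 4-byte char #2 = F1 88 A1 B4.
Offset 8: leading byte 0xE5 = 11100101 → 3-byte char #3 = E5 91 8E.
Offset 11: leading byte 0xEC = 11101100 → 3-byte char #4 = EC BD 96.
Leading byte 0xEC = 11101100 matches 1110xxxx → 3-byte sequence.
Byte 1: 0xEC = 11101100, payload 1100 (4 bits).
Byte 2: 0xBD = 10111101 (10xxxxxx ✓), payload 111101.
Byte 3: 0x96 = 10010110 (10xxxxxx ✓), payload 010110.
Concatenate: 1100111101010110 = 0xCF56 (16 bits → U+CF56).

U+CF56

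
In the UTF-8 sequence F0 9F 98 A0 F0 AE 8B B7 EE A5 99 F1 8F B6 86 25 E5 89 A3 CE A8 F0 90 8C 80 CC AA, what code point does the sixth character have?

U+5263

Offset 0: leading byte 0xF0 = 11110000 → 4-byte char #1 = F0 9F 98 A0.
Offset 4: leading byte 0xF0 = 11110000 → 4-byte char #2 = F0 AE 8B B7.
Offset 8: leading byte 0xEE = 11101110 → 3-byte char #3 = EE A5 99.
Offset 11: leading byte 0xF1 = 11110001 → 4-byte char #4 = F1 8F B6 86.
Offset 15: leading byte 0x25 = 00100101 → 1-byte char #5 = 25.
Offset 16: leading byte 0xE5 = 11100101 → 3-byte char #6 = E5 89 A3.
Leading byte 0xE5 = 11100101 matches 1110xxxx → 3-byte sequence.
Byte 1: 0xE5 = 11100101, payload 0101 (4 bits).
Byte 2: 0x89 = 10001001 (10xxxxxx ✓), payload 001001.
Byte 3: 0xA3 = 10100011 (10xxxxxx ✓), payload 100011.
Concatenate: 0101001001100011 = 0x5263 (16 bits → U+5263).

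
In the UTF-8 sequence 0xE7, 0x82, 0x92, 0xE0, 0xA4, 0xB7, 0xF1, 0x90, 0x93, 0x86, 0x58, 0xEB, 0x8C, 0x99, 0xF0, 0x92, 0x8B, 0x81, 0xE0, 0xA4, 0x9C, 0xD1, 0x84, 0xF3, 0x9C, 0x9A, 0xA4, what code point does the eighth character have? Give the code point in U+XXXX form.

U+0444

Offset 0: leading byte 0xE7 = 11100111 → 3-byte char #1 = E7 82 92.
Offset 3: leading byte 0xE0 = 11100000 → 3-byte char #2 = E0 A4 B7.
Offset 6: leading byte 0xF1 = 11110001 → 4-byte char #3 = F1 90 93 86.
Offset 10: leading byte 0x58 = 01011000 → 1-byte char #4 = 58.
Offset 11: leading byte 0xEB = 11101011 → 3-byte char #5 = EB 8C 99.
Offset 14: leading byte 0xF0 = 11110000 → 4-byte char #6 = F0 92 8B 81.
Offset 18: leading byte 0xE0 = 11100000 → 3-byte char #7 = E0 A4 9C.
Offset 21: leading byte 0xD1 = 11010001 → 2-byte char #8 = D1 84.
Leading byte 0xD1 = 11010001 matches 110xxxxx → 2-byte sequence.
Byte 1: 0xD1 = 11010001, payload 10001 (5 bits).
Byte 2: 0x84 = 10000100 (10xxxxxx ✓), payload 000100.
Concatenate: 10001000100 = 0x444 (11 bits → U+0444).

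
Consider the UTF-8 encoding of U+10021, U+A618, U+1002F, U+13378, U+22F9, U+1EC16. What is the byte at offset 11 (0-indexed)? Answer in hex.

U+10021 → 4-byte form F0 90 80 A1 at offsets 0–3.
U+A618 → 3-byte form EA 98 98 at offsets 4–6.
U+1002F → 4-byte form F0 90 80 AF at offsets 7–10.
U+13378 → 4-byte form F0 93 8D B8 at offsets 11–14.
Offset 11 falls in char 4's range; it's byte 1 of F0 93 8D B8 = 0xF0.

0xF0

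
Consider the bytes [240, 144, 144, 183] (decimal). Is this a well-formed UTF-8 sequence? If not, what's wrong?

valid

Leading byte 0xF0 = 11110000 → 4-byte form.
Continuation bytes 0x90=10010000, 0x90=10010000, 0xB7=10110111 all match 10xxxxxx.
Decoded value 0x10437 is ≥ 0x10000 (shortest form) and not a surrogate.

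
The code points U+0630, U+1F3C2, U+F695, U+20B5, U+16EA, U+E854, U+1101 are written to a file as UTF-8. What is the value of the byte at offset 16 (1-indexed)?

1-indexed offset 16 is 0-indexed offset 15.
U+0630 → 2-byte form D8 B0 at offsets 0–1.
U+1F3C2 → 4-byte form F0 9F 8F 82 at offsets 2–5.
U+F695 → 3-byte form EF 9A 95 at offsets 6–8.
U+20B5 → 3-byte form E2 82 B5 at offsets 9–11.
U+16EA → 3-byte form E1 9B AA at offsets 12–14.
U+E854 → 3-byte form EE A1 94 at offsets 15–17.
Offset 15 falls in char 6's range; it's byte 1 of EE A1 94 = 0xEE.

0xEE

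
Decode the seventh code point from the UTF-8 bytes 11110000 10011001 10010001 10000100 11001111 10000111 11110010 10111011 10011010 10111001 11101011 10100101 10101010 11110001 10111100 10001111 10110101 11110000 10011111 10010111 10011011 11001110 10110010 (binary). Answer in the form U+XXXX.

U+03B2

Offset 0: leading byte 0xF0 = 11110000 → 4-byte char #1 = F0 99 91 84.
Offset 4: leading byte 0xCF = 11001111 → 2-byte char #2 = CF 87.
Offset 6: leading byte 0xF2 = 11110010 → 4-byte char #3 = F2 BB 9A B9.
Offset 10: leading byte 0xEB = 11101011 → 3-byte char #4 = EB A5 AA.
Offset 13: leading byte 0xF1 = 11110001 → 4-byte char #5 = F1 BC 8F B5.
Offset 17: leading byte 0xF0 = 11110000 → 4-byte char #6 = F0 9F 97 9B.
Offset 21: leading byte 0xCE = 11001110 → 2-byte char #7 = CE B2.
Leading byte 0xCE = 11001110 matches 110xxxxx → 2-byte sequence.
Byte 1: 0xCE = 11001110, payload 01110 (5 bits).
Byte 2: 0xB2 = 10110010 (10xxxxxx ✓), payload 110010.
Concatenate: 01110110010 = 0x3B2 (11 bits → U+03B2).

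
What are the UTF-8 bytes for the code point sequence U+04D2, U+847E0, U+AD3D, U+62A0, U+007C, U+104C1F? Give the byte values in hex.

U+04D2: 2-byte form → D3 92.
U+847E0: 4-byte form → F2 84 9F A0.
U+AD3D: 3-byte form → EA B4 BD.
U+62A0: 3-byte form → E6 8A A0.
U+007C: 1-byte form → 7C.
U+104C1F: 4-byte form → F4 84 B0 9F.
Concatenated (17 bytes): D3 92 F2 84 9F A0 EA B4 BD E6 8A A0 7C F4 84 B0 9F.

D3 92 F2 84 9F A0 EA B4 BD E6 8A A0 7C F4 84 B0 9F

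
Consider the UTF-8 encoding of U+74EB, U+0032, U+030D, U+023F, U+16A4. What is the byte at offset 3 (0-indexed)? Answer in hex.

U+74EB → 3-byte form E7 93 AB at offsets 0–2.
U+0032 → 1-byte form 32 at offsets 3–3.
Offset 3 falls in char 2's range; it's byte 1 of 32 = 0x32.

0x32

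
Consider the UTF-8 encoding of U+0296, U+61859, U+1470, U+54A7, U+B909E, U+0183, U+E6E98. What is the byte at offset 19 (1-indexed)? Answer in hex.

0xF3

1-indexed offset 19 is 0-indexed offset 18.
U+0296 → 2-byte form CA 96 at offsets 0–1.
U+61859 → 4-byte form F1 A1 A1 99 at offsets 2–5.
U+1470 → 3-byte form E1 91 B0 at offsets 6–8.
U+54A7 → 3-byte form E5 92 A7 at offsets 9–11.
U+B909E → 4-byte form F2 B9 82 9E at offsets 12–15.
U+0183 → 2-byte form C6 83 at offsets 16–17.
U+E6E98 → 4-byte form F3 A6 BA 98 at offsets 18–21.
Offset 18 falls in char 7's range; it's byte 1 of F3 A6 BA 98 = 0xF3.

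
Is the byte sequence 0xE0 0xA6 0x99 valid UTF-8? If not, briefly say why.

Leading byte 0xE0 = 11100000 → 3-byte form.
Continuation bytes 0xA6=10100110, 0x99=10011001 all match 10xxxxxx.
Decoded value 0x999 is ≥ 0x800 (shortest form) and not a surrogate.

valid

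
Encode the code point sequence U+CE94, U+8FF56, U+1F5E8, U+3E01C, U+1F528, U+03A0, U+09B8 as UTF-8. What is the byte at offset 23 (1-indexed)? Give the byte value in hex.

1-indexed offset 23 is 0-indexed offset 22.
U+CE94 → 3-byte form EC BA 94 at offsets 0–2.
U+8FF56 → 4-byte form F2 8F BD 96 at offsets 3–6.
U+1F5E8 → 4-byte form F0 9F 97 A8 at offsets 7–10.
U+3E01C → 4-byte form F0 BE 80 9C at offsets 11–14.
U+1F528 → 4-byte form F0 9F 94 A8 at offsets 15–18.
U+03A0 → 2-byte form CE A0 at offsets 19–20.
U+09B8 → 3-byte form E0 A6 B8 at offsets 21–23.
Offset 22 falls in char 7's range; it's byte 2 of E0 A6 B8 = 0xA6.

0xA6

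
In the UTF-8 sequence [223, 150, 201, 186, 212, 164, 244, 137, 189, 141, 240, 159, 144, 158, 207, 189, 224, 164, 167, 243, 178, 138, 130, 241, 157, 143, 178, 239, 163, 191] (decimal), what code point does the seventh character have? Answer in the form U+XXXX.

Offset 0: leading byte 0xDF = 11011111 → 2-byte char #1 = DF 96.
Offset 2: leading byte 0xC9 = 11001001 → 2-byte char #2 = C9 BA.
Offset 4: leading byte 0xD4 = 11010100 → 2-byte char #3 = D4 A4.
Offset 6: leading byte 0xF4 = 11110100 → 4-byte char #4 = F4 89 BD 8D.
Offset 10: leading byte 0xF0 = 11110000 → 4-byte char #5 = F0 9F 90 9E.
Offset 14: leading byte 0xCF = 11001111 → 2-byte char #6 = CF BD.
Offset 16: leading byte 0xE0 = 11100000 → 3-byte char #7 = E0 A4 A7.
Leading byte 0xE0 = 11100000 matches 1110xxxx → 3-byte sequence.
Byte 1: 0xE0 = 11100000, payload 0000 (4 bits).
Byte 2: 0xA4 = 10100100 (10xxxxxx ✓), payload 100100.
Byte 3: 0xA7 = 10100111 (10xxxxxx ✓), payload 100111.
Concatenate: 0000100100100111 = 0x927 (16 bits → U+0927).

U+0927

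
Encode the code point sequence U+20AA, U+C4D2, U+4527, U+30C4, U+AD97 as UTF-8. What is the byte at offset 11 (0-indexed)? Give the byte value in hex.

U+20AA → 3-byte form E2 82 AA at offsets 0–2.
U+C4D2 → 3-byte form EC 93 92 at offsets 3–5.
U+4527 → 3-byte form E4 94 A7 at offsets 6–8.
U+30C4 → 3-byte form E3 83 84 at offsets 9–11.
Offset 11 falls in char 4's range; it's byte 3 of E3 83 84 = 0x84.

0x84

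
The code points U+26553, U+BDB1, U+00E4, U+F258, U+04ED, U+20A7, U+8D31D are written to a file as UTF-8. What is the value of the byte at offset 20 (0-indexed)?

U+26553 → 4-byte form F0 A6 95 93 at offsets 0–3.
U+BDB1 → 3-byte form EB B6 B1 at offsets 4–6.
U+00E4 → 2-byte form C3 A4 at offsets 7–8.
U+F258 → 3-byte form EF 89 98 at offsets 9–11.
U+04ED → 2-byte form D3 AD at offsets 12–13.
U+20A7 → 3-byte form E2 82 A7 at offsets 14–16.
U+8D31D → 4-byte form F2 8D 8C 9D at offsets 17–20.
Offset 20 falls in char 7's range; it's byte 4 of F2 8D 8C 9D = 0x9D.

0x9D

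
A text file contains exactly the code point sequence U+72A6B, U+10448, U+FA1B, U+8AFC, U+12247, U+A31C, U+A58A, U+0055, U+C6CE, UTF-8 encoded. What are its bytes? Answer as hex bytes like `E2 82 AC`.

U+72A6B: 4-byte form → F1 B2 A9 AB.
U+10448: 4-byte form → F0 90 91 88.
U+FA1B: 3-byte form → EF A8 9B.
U+8AFC: 3-byte form → E8 AB BC.
U+12247: 4-byte form → F0 92 89 87.
U+A31C: 3-byte form → EA 8C 9C.
U+A58A: 3-byte form → EA 96 8A.
U+0055: 1-byte form → 55.
U+C6CE: 3-byte form → EC 9B 8E.
Concatenated (28 bytes): F1 B2 A9 AB F0 90 91 88 EF A8 9B E8 AB BC F0 92 89 87 EA 8C 9C EA 96 8A 55 EC 9B 8E.

F1 B2 A9 AB F0 90 91 88 EF A8 9B E8 AB BC F0 92 89 87 EA 8C 9C EA 96 8A 55 EC 9B 8E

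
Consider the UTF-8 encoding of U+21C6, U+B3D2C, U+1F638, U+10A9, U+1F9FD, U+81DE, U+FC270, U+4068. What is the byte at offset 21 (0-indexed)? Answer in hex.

0xF3

U+21C6 → 3-byte form E2 87 86 at offsets 0–2.
U+B3D2C → 4-byte form F2 B3 B4 AC at offsets 3–6.
U+1F638 → 4-byte form F0 9F 98 B8 at offsets 7–10.
U+10A9 → 3-byte form E1 82 A9 at offsets 11–13.
U+1F9FD → 4-byte form F0 9F A7 BD at offsets 14–17.
U+81DE → 3-byte form E8 87 9E at offsets 18–20.
U+FC270 → 4-byte form F3 BC 89 B0 at offsets 21–24.
Offset 21 falls in char 7's range; it's byte 1 of F3 BC 89 B0 = 0xF3.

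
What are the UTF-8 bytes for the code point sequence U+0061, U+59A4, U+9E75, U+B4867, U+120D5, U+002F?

61 E5 A6 A4 E9 B9 B5 F2 B4 A1 A7 F0 92 83 95 2F

U+0061: 1-byte form → 61.
U+59A4: 3-byte form → E5 A6 A4.
U+9E75: 3-byte form → E9 B9 B5.
U+B4867: 4-byte form → F2 B4 A1 A7.
U+120D5: 4-byte form → F0 92 83 95.
U+002F: 1-byte form → 2F.
Concatenated (16 bytes): 61 E5 A6 A4 E9 B9 B5 F2 B4 A1 A7 F0 92 83 95 2F.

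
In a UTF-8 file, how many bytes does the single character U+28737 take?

4

U+28737 = 0x28737. UTF-8 uses 1 byte below 0x80, 2 below 0x800, 3 below 0x10000, 4 up to 0x10FFFF. 0x28737 is in U+10000–U+10FFFF → 4 bytes.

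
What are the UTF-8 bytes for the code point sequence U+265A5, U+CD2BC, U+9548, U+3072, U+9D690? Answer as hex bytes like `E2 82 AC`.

F0 A6 96 A5 F3 8D 8A BC E9 95 88 E3 81 B2 F2 9D 9A 90

U+265A5: 4-byte form → F0 A6 96 A5.
U+CD2BC: 4-byte form → F3 8D 8A BC.
U+9548: 3-byte form → E9 95 88.
U+3072: 3-byte form → E3 81 B2.
U+9D690: 4-byte form → F2 9D 9A 90.
Concatenated (18 bytes): F0 A6 96 A5 F3 8D 8A BC E9 95 88 E3 81 B2 F2 9D 9A 90.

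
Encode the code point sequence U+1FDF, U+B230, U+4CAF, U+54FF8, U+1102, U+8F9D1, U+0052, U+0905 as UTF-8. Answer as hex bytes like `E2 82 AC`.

U+1FDF: 3-byte form → E1 BF 9F.
U+B230: 3-byte form → EB 88 B0.
U+4CAF: 3-byte form → E4 B2 AF.
U+54FF8: 4-byte form → F1 94 BF B8.
U+1102: 3-byte form → E1 84 82.
U+8F9D1: 4-byte form → F2 8F A7 91.
U+0052: 1-byte form → 52.
U+0905: 3-byte form → E0 A4 85.
Concatenated (24 bytes): E1 BF 9F EB 88 B0 E4 B2 AF F1 94 BF B8 E1 84 82 F2 8F A7 91 52 E0 A4 85.

E1 BF 9F EB 88 B0 E4 B2 AF F1 94 BF B8 E1 84 82 F2 8F A7 91 52 E0 A4 85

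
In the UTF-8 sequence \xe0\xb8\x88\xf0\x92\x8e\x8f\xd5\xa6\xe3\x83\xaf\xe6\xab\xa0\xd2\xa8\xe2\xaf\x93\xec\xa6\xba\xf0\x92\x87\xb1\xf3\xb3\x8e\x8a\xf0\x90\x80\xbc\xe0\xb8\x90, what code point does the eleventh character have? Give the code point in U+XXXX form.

U+1003C

Offset 0: leading byte 0xE0 = 11100000 → 3-byte char #1 = E0 B8 88.
Offset 3: leading byte 0xF0 = 11110000 → 4-byte char #2 = F0 92 8E 8F.
Offset 7: leading byte 0xD5 = 11010101 → 2-byte char #3 = D5 A6.
Offset 9: leading byte 0xE3 = 11100011 → 3-byte char #4 = E3 83 AF.
Offset 12: leading byte 0xE6 = 11100110 → 3-byte char #5 = E6 AB A0.
Offset 15: leading byte 0xD2 = 11010010 → 2-byte char #6 = D2 A8.
Offset 17: leading byte 0xE2 = 11100010 → 3-byte char #7 = E2 AF 93.
Offset 20: leading byte 0xEC = 11101100 → 3-byte char #8 = EC A6 BA.
Offset 23: leading byte 0xF0 = 11110000 → 4-byte char #9 = F0 92 87 B1.
Offset 27: leading byte 0xF3 = 11110011 → 4-byte char #10 = F3 B3 8E 8A.
Offset 31: leading byte 0xF0 = 11110000 → 4-byte char #11 = F0 90 80 BC.
Leading byte 0xF0 = 11110000 matches 11110xxx → 4-byte sequence.
Byte 1: 0xF0 = 11110000, payload 000 (3 bits).
Byte 2: 0x90 = 10010000 (10xxxxxx ✓), payload 010000.
Byte 3: 0x80 = 10000000 (10xxxxxx ✓), payload 000000.
Byte 4: 0xBC = 10111100 (10xxxxxx ✓), payload 111100.
Concatenate: 000010000000000111100 = 0x1003C (21 bits → U+1003C).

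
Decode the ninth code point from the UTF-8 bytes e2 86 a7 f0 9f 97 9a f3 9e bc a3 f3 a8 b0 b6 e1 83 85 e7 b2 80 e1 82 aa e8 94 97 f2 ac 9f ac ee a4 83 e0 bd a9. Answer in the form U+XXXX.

U+AC7EC

Offset 0: leading byte 0xE2 = 11100010 → 3-byte char #1 = E2 86 A7.
Offset 3: leading byte 0xF0 = 11110000 → 4-byte char #2 = F0 9F 97 9A.
Offset 7: leading byte 0xF3 = 11110011 → 4-byte char #3 = F3 9E BC A3.
Offset 11: leading byte 0xF3 = 11110011 → 4-byte char #4 = F3 A8 B0 B6.
Offset 15: leading byte 0xE1 = 11100001 → 3-byte char #5 = E1 83 85.
Offset 18: leading byte 0xE7 = 11100111 → 3-byte char #6 = E7 B2 80.
Offset 21: leading byte 0xE1 = 11100001 → 3-byte char #7 = E1 82 AA.
Offset 24: leading byte 0xE8 = 11101000 → 3-byte char #8 = E8 94 97.
Offset 27: leading byte 0xF2 = 11110010 → 4-byte char #9 = F2 AC 9F AC.
Leading byte 0xF2 = 11110010 matches 11110xxx → 4-byte sequence.
Byte 1: 0xF2 = 11110010, payload 010 (3 bits).
Byte 2: 0xAC = 10101100 (10xxxxxx ✓), payload 101100.
Byte 3: 0x9F = 10011111 (10xxxxxx ✓), payload 011111.
Byte 4: 0xAC = 10101100 (10xxxxxx ✓), payload 101100.
Concatenate: 010101100011111101100 = 0xAC7EC (21 bits → U+AC7EC).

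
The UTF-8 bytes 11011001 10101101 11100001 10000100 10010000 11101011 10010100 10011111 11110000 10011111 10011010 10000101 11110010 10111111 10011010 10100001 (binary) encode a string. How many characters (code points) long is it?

5

Byte at offset 0: 0xD9 = 11011001 → 2-byte char (#1). Advance 2.
Byte at offset 2: 0xE1 = 11100001 → 3-byte char (#2). Advance 3.
Byte at offset 5: 0xEB = 11101011 → 3-byte char (#3). Advance 3.
Byte at offset 8: 0xF0 = 11110000 → 4-byte char (#4). Advance 4.
Byte at offset 12: 0xF2 = 11110010 → 4-byte char (#5). Advance 4.
Reached end at offset 16 after 5 code points.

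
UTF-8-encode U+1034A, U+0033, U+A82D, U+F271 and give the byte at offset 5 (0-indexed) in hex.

0xEA

U+1034A → 4-byte form F0 90 8D 8A at offsets 0–3.
U+0033 → 1-byte form 33 at offsets 4–4.
U+A82D → 3-byte form EA A0 AD at offsets 5–7.
Offset 5 falls in char 3's range; it's byte 1 of EA A0 AD = 0xEA.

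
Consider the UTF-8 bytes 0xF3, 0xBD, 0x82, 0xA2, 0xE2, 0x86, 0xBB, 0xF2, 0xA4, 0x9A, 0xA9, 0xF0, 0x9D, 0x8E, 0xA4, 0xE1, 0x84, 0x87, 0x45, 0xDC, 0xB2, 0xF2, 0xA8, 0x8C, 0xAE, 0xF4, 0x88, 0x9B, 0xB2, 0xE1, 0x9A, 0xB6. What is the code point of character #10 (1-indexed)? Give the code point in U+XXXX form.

U+16B6

Offset 0: leading byte 0xF3 = 11110011 → 4-byte char #1 = F3 BD 82 A2.
Offset 4: leading byte 0xE2 = 11100010 → 3-byte char #2 = E2 86 BB.
Offset 7: leading byte 0xF2 = 11110010 → 4-byte char #3 = F2 A4 9A A9.
Offset 11: leading byte 0xF0 = 11110000 → 4-byte char #4 = F0 9D 8E A4.
Offset 15: leading byte 0xE1 = 11100001 → 3-byte char #5 = E1 84 87.
Offset 18: leading byte 0x45 = 01000101 → 1-byte char #6 = 45.
Offset 19: leading byte 0xDC = 11011100 → 2-byte char #7 = DC B2.
Offset 21: leading byte 0xF2 = 11110010 → 4-byte char #8 = F2 A8 8C AE.
Offset 25: leading byte 0xF4 = 11110100 → 4-byte char #9 = F4 88 9B B2.
Offset 29: leading byte 0xE1 = 11100001 → 3-byte char #10 = E1 9A B6.
Leading byte 0xE1 = 11100001 matches 1110xxxx → 3-byte sequence.
Byte 1: 0xE1 = 11100001, payload 0001 (4 bits).
Byte 2: 0x9A = 10011010 (10xxxxxx ✓), payload 011010.
Byte 3: 0xB6 = 10110110 (10xxxxxx ✓), payload 110110.
Concatenate: 0001011010110110 = 0x16B6 (16 bits → U+16B6).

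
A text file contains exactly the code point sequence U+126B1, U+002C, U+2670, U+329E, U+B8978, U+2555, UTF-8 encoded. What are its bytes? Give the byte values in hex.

F0 92 9A B1 2C E2 99 B0 E3 8A 9E F2 B8 A5 B8 E2 95 95

U+126B1: 4-byte form → F0 92 9A B1.
U+002C: 1-byte form → 2C.
U+2670: 3-byte form → E2 99 B0.
U+329E: 3-byte form → E3 8A 9E.
U+B8978: 4-byte form → F2 B8 A5 B8.
U+2555: 3-byte form → E2 95 95.
Concatenated (18 bytes): F0 92 9A B1 2C E2 99 B0 E3 8A 9E F2 B8 A5 B8 E2 95 95.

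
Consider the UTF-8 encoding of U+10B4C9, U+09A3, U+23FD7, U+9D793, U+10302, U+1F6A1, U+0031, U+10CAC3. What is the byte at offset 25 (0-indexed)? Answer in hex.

U+10B4C9 → 4-byte form F4 8B 93 89 at offsets 0–3.
U+09A3 → 3-byte form E0 A6 A3 at offsets 4–6.
U+23FD7 → 4-byte form F0 A3 BF 97 at offsets 7–10.
U+9D793 → 4-byte form F2 9D 9E 93 at offsets 11–14.
U+10302 → 4-byte form F0 90 8C 82 at offsets 15–18.
U+1F6A1 → 4-byte form F0 9F 9A A1 at offsets 19–22.
U+0031 → 1-byte form 31 at offsets 23–23.
U+10CAC3 → 4-byte form F4 8C AB 83 at offsets 24–27.
Offset 25 falls in char 8's range; it's byte 2 of F4 8C AB 83 = 0x8C.

0x8C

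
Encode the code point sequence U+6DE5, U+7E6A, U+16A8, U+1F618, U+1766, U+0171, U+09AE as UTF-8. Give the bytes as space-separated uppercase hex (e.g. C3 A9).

U+6DE5: 3-byte form → E6 B7 A5.
U+7E6A: 3-byte form → E7 B9 AA.
U+16A8: 3-byte form → E1 9A A8.
U+1F618: 4-byte form → F0 9F 98 98.
U+1766: 3-byte form → E1 9D A6.
U+0171: 2-byte form → C5 B1.
U+09AE: 3-byte form → E0 A6 AE.
Concatenated (21 bytes): E6 B7 A5 E7 B9 AA E1 9A A8 F0 9F 98 98 E1 9D A6 C5 B1 E0 A6 AE.

E6 B7 A5 E7 B9 AA E1 9A A8 F0 9F 98 98 E1 9D A6 C5 B1 E0 A6 AE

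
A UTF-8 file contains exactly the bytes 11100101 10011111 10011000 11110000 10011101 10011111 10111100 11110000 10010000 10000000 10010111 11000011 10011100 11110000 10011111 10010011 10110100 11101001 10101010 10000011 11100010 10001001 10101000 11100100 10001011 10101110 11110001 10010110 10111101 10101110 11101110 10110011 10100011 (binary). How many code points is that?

10

Byte at offset 0: 0xE5 = 11100101 → 3-byte char (#1). Advance 3.
Byte at offset 3: 0xF0 = 11110000 → 4-byte char (#2). Advance 4.
Byte at offset 7: 0xF0 = 11110000 → 4-byte char (#3). Advance 4.
Byte at offset 11: 0xC3 = 11000011 → 2-byte char (#4). Advance 2.
Byte at offset 13: 0xF0 = 11110000 → 4-byte char (#5). Advance 4.
Byte at offset 17: 0xE9 = 11101001 → 3-byte char (#6). Advance 3.
Byte at offset 20: 0xE2 = 11100010 → 3-byte char (#7). Advance 3.
Byte at offset 23: 0xE4 = 11100100 → 3-byte char (#8). Advance 3.
Byte at offset 26: 0xF1 = 11110001 → 4-byte char (#9). Advance 4.
Byte at offset 30: 0xEE = 11101110 → 3-byte char (#10). Advance 3.
Reached end at offset 33 after 10 code points.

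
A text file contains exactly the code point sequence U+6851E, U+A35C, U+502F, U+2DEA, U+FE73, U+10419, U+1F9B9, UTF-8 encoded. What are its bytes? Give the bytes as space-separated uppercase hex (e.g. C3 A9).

F1 A8 94 9E EA 8D 9C E5 80 AF E2 B7 AA EF B9 B3 F0 90 90 99 F0 9F A6 B9

U+6851E: 4-byte form → F1 A8 94 9E.
U+A35C: 3-byte form → EA 8D 9C.
U+502F: 3-byte form → E5 80 AF.
U+2DEA: 3-byte form → E2 B7 AA.
U+FE73: 3-byte form → EF B9 B3.
U+10419: 4-byte form → F0 90 90 99.
U+1F9B9: 4-byte form → F0 9F A6 B9.
Concatenated (24 bytes): F1 A8 94 9E EA 8D 9C E5 80 AF E2 B7 AA EF B9 B3 F0 90 90 99 F0 9F A6 B9.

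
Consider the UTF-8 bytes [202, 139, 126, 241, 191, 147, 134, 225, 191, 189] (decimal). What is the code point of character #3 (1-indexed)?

U+7F4C6

Offset 0: leading byte 0xCA = 11001010 → 2-byte char #1 = CA 8B.
Offset 2: leading byte 0x7E = 01111110 → 1-byte char #2 = 7E.
Offset 3: leading byte 0xF1 = 11110001 → 4-byte char #3 = F1 BF 93 86.
Leading byte 0xF1 = 11110001 matches 11110xxx → 4-byte sequence.
Byte 1: 0xF1 = 11110001, payload 001 (3 bits).
Byte 2: 0xBF = 10111111 (10xxxxxx ✓), payload 111111.
Byte 3: 0x93 = 10010011 (10xxxxxx ✓), payload 010011.
Byte 4: 0x86 = 10000110 (10xxxxxx ✓), payload 000110.
Concatenate: 001111111010011000110 = 0x7F4C6 (21 bits → U+7F4C6).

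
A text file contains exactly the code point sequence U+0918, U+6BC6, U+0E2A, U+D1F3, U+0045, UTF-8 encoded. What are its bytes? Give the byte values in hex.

U+0918: 3-byte form → E0 A4 98.
U+6BC6: 3-byte form → E6 AF 86.
U+0E2A: 3-byte form → E0 B8 AA.
U+D1F3: 3-byte form → ED 87 B3.
U+0045: 1-byte form → 45.
Concatenated (13 bytes): E0 A4 98 E6 AF 86 E0 B8 AA ED 87 B3 45.

E0 A4 98 E6 AF 86 E0 B8 AA ED 87 B3 45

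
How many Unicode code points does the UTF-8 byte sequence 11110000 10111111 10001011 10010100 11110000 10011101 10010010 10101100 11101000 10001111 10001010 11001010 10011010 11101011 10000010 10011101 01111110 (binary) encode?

Byte at offset 0: 0xF0 = 11110000 → 4-byte char (#1). Advance 4.
Byte at offset 4: 0xF0 = 11110000 → 4-byte char (#2). Advance 4.
Byte at offset 8: 0xE8 = 11101000 → 3-byte char (#3). Advance 3.
Byte at offset 11: 0xCA = 11001010 → 2-byte char (#4). Advance 2.
Byte at offset 13: 0xEB = 11101011 → 3-byte char (#5). Advance 3.
Byte at offset 16: 0x7E = 01111110 → 1-byte char (#6). Advance 1.
Reached end at offset 17 after 6 code points.

6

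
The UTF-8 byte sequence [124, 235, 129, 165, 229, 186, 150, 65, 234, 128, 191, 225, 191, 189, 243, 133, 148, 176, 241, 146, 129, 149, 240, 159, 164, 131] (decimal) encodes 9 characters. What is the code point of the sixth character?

U+1FFD

Offset 0: leading byte 0x7C = 01111100 → 1-byte char #1 = 7C.
Offset 1: leading byte 0xEB = 11101011 → 3-byte char #2 = EB 81 A5.
Offset 4: leading byte 0xE5 = 11100101 → 3-byte char #3 = E5 BA 96.
Offset 7: leading byte 0x41 = 01000001 → 1-byte char #4 = 41.
Offset 8: leading byte 0xEA = 11101010 → 3-byte char #5 = EA 80 BF.
Offset 11: leading byte 0xE1 = 11100001 → 3-byte char #6 = E1 BF BD.
Leading byte 0xE1 = 11100001 matches 1110xxxx → 3-byte sequence.
Byte 1: 0xE1 = 11100001, payload 0001 (4 bits).
Byte 2: 0xBF = 10111111 (10xxxxxx ✓), payload 111111.
Byte 3: 0xBD = 10111101 (10xxxxxx ✓), payload 111101.
Concatenate: 0001111111111101 = 0x1FFD (16 bits → U+1FFD).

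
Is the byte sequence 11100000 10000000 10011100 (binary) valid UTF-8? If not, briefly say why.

invalid (overlong encoding)

Leading byte 0xE0 = 11100000 → 3-byte form.
Continuation bytes all match 10xxxxxx. Payload decodes to 0x1C.
But 0x1C < 0x800, the minimum for a 3-byte sequence — this is an overlong encoding.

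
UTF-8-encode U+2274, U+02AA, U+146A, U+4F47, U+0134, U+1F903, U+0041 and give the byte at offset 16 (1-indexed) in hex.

0xA4

1-indexed offset 16 is 0-indexed offset 15.
U+2274 → 3-byte form E2 89 B4 at offsets 0–2.
U+02AA → 2-byte form CA AA at offsets 3–4.
U+146A → 3-byte form E1 91 AA at offsets 5–7.
U+4F47 → 3-byte form E4 BD 87 at offsets 8–10.
U+0134 → 2-byte form C4 B4 at offsets 11–12.
U+1F903 → 4-byte form F0 9F A4 83 at offsets 13–16.
Offset 15 falls in char 6's range; it's byte 3 of F0 9F A4 83 = 0xA4.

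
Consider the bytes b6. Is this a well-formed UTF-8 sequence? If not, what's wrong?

invalid (continuation byte with no leading byte)

Byte 0xB6 = 10110110 has the form 10xxxxxx — a continuation byte — but there is no preceding leading byte.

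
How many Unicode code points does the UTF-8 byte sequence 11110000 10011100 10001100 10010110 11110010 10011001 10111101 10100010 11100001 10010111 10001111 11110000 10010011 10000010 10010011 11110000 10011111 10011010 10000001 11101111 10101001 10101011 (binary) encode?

6

Byte at offset 0: 0xF0 = 11110000 → 4-byte char (#1). Advance 4.
Byte at offset 4: 0xF2 = 11110010 → 4-byte char (#2). Advance 4.
Byte at offset 8: 0xE1 = 11100001 → 3-byte char (#3). Advance 3.
Byte at offset 11: 0xF0 = 11110000 → 4-byte char (#4). Advance 4.
Byte at offset 15: 0xF0 = 11110000 → 4-byte char (#5). Advance 4.
Byte at offset 19: 0xEF = 11101111 → 3-byte char (#6). Advance 3.
Reached end at offset 22 after 6 code points.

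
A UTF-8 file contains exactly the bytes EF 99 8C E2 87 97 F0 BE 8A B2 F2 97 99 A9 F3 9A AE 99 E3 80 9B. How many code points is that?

6

Byte at offset 0: 0xEF = 11101111 → 3-byte char (#1). Advance 3.
Byte at offset 3: 0xE2 = 11100010 → 3-byte char (#2). Advance 3.
Byte at offset 6: 0xF0 = 11110000 → 4-byte char (#3). Advance 4.
Byte at offset 10: 0xF2 = 11110010 → 4-byte char (#4). Advance 4.
Byte at offset 14: 0xF3 = 11110011 → 4-byte char (#5). Advance 4.
Byte at offset 18: 0xE3 = 11100011 → 3-byte char (#6). Advance 3.
Reached end at offset 21 after 6 code points.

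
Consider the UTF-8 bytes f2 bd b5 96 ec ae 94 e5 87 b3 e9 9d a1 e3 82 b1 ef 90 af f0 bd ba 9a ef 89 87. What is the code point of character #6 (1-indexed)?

U+F42F

Offset 0: leading byte 0xF2 = 11110010 → 4-byte char #1 = F2 BD B5 96.
Offset 4: leading byte 0xEC = 11101100 → 3-byte char #2 = EC AE 94.
Offset 7: leading byte 0xE5 = 11100101 → 3-byte char #3 = E5 87 B3.
Offset 10: leading byte 0xE9 = 11101001 → 3-byte char #4 = E9 9D A1.
Offset 13: leading byte 0xE3 = 11100011 → 3-byte char #5 = E3 82 B1.
Offset 16: leading byte 0xEF = 11101111 → 3-byte char #6 = EF 90 AF.
Leading byte 0xEF = 11101111 matches 1110xxxx → 3-byte sequence.
Byte 1: 0xEF = 11101111, payload 1111 (4 bits).
Byte 2: 0x90 = 10010000 (10xxxxxx ✓), payload 010000.
Byte 3: 0xAF = 10101111 (10xxxxxx ✓), payload 101111.
Concatenate: 1111010000101111 = 0xF42F (16 bits → U+F42F).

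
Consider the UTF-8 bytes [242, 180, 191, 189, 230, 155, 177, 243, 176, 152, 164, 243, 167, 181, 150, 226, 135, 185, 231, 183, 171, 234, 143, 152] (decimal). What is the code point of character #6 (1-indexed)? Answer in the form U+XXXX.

Offset 0: leading byte 0xF2 = 11110010 → 4-byte char #1 = F2 B4 BF BD.
Offset 4: leading byte 0xE6 = 11100110 → 3-byte char #2 = E6 9B B1.
Offset 7: leading byte 0xF3 = 11110011 → 4-byte char #3 = F3 B0 98 A4.
Offset 11: leading byte 0xF3 = 11110011 → 4-byte char #4 = F3 A7 B5 96.
Offset 15: leading byte 0xE2 = 11100010 → 3-byte char #5 = E2 87 B9.
Offset 18: leading byte 0xE7 = 11100111 → 3-byte char #6 = E7 B7 AB.
Leading byte 0xE7 = 11100111 matches 1110xxxx → 3-byte sequence.
Byte 1: 0xE7 = 11100111, payload 0111 (4 bits).
Byte 2: 0xB7 = 10110111 (10xxxxxx ✓), payload 110111.
Byte 3: 0xAB = 10101011 (10xxxxxx ✓), payload 101011.
Concatenate: 0111110111101011 = 0x7DEB (16 bits → U+7DEB).

U+7DEB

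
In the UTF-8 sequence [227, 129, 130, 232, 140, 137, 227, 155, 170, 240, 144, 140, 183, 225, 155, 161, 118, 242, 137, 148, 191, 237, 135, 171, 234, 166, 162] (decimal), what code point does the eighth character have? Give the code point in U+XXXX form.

U+D1EB

Offset 0: leading byte 0xE3 = 11100011 → 3-byte char #1 = E3 81 82.
Offset 3: leading byte 0xE8 = 11101000 → 3-byte char #2 = E8 8C 89.
Offset 6: leading byte 0xE3 = 11100011 → 3-byte char #3 = E3 9B AA.
Offset 9: leading byte 0xF0 = 11110000 → 4-byte char #4 = F0 90 8C B7.
Offset 13: leading byte 0xE1 = 11100001 → 3-byte char #5 = E1 9B A1.
Offset 16: leading byte 0x76 = 01110110 → 1-byte char #6 = 76.
Offset 17: leading byte 0xF2 = 11110010 → 4-byte char #7 = F2 89 94 BF.
Offset 21: leading byte 0xED = 11101101 → 3-byte char #8 = ED 87 AB.
Leading byte 0xED = 11101101 matches 1110xxxx → 3-byte sequence.
Byte 1: 0xED = 11101101, payload 1101 (4 bits).
Byte 2: 0x87 = 10000111 (10xxxxxx ✓), payload 000111.
Byte 3: 0xAB = 10101011 (10xxxxxx ✓), payload 101011.
Concatenate: 1101000111101011 = 0xD1EB (16 bits → U+D1EB).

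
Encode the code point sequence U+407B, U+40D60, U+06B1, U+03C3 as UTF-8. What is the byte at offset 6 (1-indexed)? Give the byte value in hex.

0xB5

1-indexed offset 6 is 0-indexed offset 5.
U+407B → 3-byte form E4 81 BB at offsets 0–2.
U+40D60 → 4-byte form F1 80 B5 A0 at offsets 3–6.
Offset 5 falls in char 2's range; it's byte 3 of F1 80 B5 A0 = 0xB5.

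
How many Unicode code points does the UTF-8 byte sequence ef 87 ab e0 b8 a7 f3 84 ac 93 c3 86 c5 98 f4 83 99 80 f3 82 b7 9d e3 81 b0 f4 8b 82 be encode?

Byte at offset 0: 0xEF = 11101111 → 3-byte char (#1). Advance 3.
Byte at offset 3: 0xE0 = 11100000 → 3-byte char (#2). Advance 3.
Byte at offset 6: 0xF3 = 11110011 → 4-byte char (#3). Advance 4.
Byte at offset 10: 0xC3 = 11000011 → 2-byte char (#4). Advance 2.
Byte at offset 12: 0xC5 = 11000101 → 2-byte char (#5). Advance 2.
Byte at offset 14: 0xF4 = 11110100 → 4-byte char (#6). Advance 4.
Byte at offset 18: 0xF3 = 11110011 → 4-byte char (#7). Advance 4.
Byte at offset 22: 0xE3 = 11100011 → 3-byte char (#8). Advance 3.
Byte at offset 25: 0xF4 = 11110100 → 4-byte char (#9). Advance 4.
Reached end at offset 29 after 9 code points.

9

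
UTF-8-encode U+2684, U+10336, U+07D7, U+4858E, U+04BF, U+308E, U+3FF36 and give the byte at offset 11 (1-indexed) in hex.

0x88

1-indexed offset 11 is 0-indexed offset 10.
U+2684 → 3-byte form E2 9A 84 at offsets 0–2.
U+10336 → 4-byte form F0 90 8C B6 at offsets 3–6.
U+07D7 → 2-byte form DF 97 at offsets 7–8.
U+4858E → 4-byte form F1 88 96 8E at offsets 9–12.
Offset 10 falls in char 4's range; it's byte 2 of F1 88 96 8E = 0x88.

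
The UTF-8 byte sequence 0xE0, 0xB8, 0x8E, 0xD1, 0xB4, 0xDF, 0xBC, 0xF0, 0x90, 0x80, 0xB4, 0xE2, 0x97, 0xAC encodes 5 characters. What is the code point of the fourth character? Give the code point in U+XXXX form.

Offset 0: leading byte 0xE0 = 11100000 → 3-byte char #1 = E0 B8 8E.
Offset 3: leading byte 0xD1 = 11010001 → 2-byte char #2 = D1 B4.
Offset 5: leading byte 0xDF = 11011111 → 2-byte char #3 = DF BC.
Offset 7: leading byte 0xF0 = 11110000 → 4-byte char #4 = F0 90 80 B4.
Leading byte 0xF0 = 11110000 matches 11110xxx → 4-byte sequence.
Byte 1: 0xF0 = 11110000, payload 000 (3 bits).
Byte 2: 0x90 = 10010000 (10xxxxxx ✓), payload 010000.
Byte 3: 0x80 = 10000000 (10xxxxxx ✓), payload 000000.
Byte 4: 0xB4 = 10110100 (10xxxxxx ✓), payload 110100.
Concatenate: 000010000000000110100 = 0x10034 (21 bits → U+10034).

U+10034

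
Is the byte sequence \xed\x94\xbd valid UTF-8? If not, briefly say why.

Leading byte 0xED = 11101101 → 3-byte form.
Continuation bytes 0x94=10010100, 0xBD=10111101 all match 10xxxxxx.
Decoded value 0xD53D is ≥ 0x800 (shortest form) and not a surrogate.

valid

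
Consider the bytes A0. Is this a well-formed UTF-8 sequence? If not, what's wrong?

invalid (continuation byte with no leading byte)

Byte 0xA0 = 10100000 has the form 10xxxxxx — a continuation byte — but there is no preceding leading byte.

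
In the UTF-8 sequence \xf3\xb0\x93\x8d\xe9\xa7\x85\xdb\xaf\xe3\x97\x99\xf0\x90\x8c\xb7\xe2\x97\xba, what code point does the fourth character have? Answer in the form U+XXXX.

U+35D9

Offset 0: leading byte 0xF3 = 11110011 → 4-byte char #1 = F3 B0 93 8D.
Offset 4: leading byte 0xE9 = 11101001 → 3-byte char #2 = E9 A7 85.
Offset 7: leading byte 0xDB = 11011011 → 2-byte char #3 = DB AF.
Offset 9: leading byte 0xE3 = 11100011 → 3-byte char #4 = E3 97 99.
Leading byte 0xE3 = 11100011 matches 1110xxxx → 3-byte sequence.
Byte 1: 0xE3 = 11100011, payload 0011 (4 bits).
Byte 2: 0x97 = 10010111 (10xxxxxx ✓), payload 010111.
Byte 3: 0x99 = 10011001 (10xxxxxx ✓), payload 011001.
Concatenate: 0011010111011001 = 0x35D9 (16 bits → U+35D9).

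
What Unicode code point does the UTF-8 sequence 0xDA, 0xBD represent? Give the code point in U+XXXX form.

Leading byte 0xDA = 11011010 matches 110xxxxx → 2-byte sequence.
Byte 1: 0xDA = 11011010, payload 11010 (5 bits).
Byte 2: 0xBD = 10111101 (10xxxxxx ✓), payload 111101.
Concatenate: 11010111101 = 0x6BD (11 bits → U+06BD).

U+06BD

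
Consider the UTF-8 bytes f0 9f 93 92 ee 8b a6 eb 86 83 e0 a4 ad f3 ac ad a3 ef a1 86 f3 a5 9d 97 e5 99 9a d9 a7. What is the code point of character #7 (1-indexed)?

U+E5757

Offset 0: leading byte 0xF0 = 11110000 → 4-byte char #1 = F0 9F 93 92.
Offset 4: leading byte 0xEE = 11101110 → 3-byte char #2 = EE 8B A6.
Offset 7: leading byte 0xEB = 11101011 → 3-byte char #3 = EB 86 83.
Offset 10: leading byte 0xE0 = 11100000 → 3-byte char #4 = E0 A4 AD.
Offset 13: leading byte 0xF3 = 11110011 → 4-byte char #5 = F3 AC AD A3.
Offset 17: leading byte 0xEF = 11101111 → 3-byte char #6 = EF A1 86.
Offset 20: leading byte 0xF3 = 11110011 → 4-byte char #7 = F3 A5 9D 97.
Leading byte 0xF3 = 11110011 matches 11110xxx → 4-byte sequence.
Byte 1: 0xF3 = 11110011, payload 011 (3 bits).
Byte 2: 0xA5 = 10100101 (10xxxxxx ✓), payload 100101.
Byte 3: 0x9D = 10011101 (10xxxxxx ✓), payload 011101.
Byte 4: 0x97 = 10010111 (10xxxxxx ✓), payload 010111.
Concatenate: 011100101011101010111 = 0xE5757 (21 bits → U+E5757).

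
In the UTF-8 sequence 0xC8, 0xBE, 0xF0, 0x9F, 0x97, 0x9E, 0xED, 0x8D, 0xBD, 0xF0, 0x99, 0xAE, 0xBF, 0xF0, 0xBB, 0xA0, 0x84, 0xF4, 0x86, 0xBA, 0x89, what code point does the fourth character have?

U+19BBF

Offset 0: leading byte 0xC8 = 11001000 → 2-byte char #1 = C8 BE.
Offset 2: leading byte 0xF0 = 11110000 → 4-byte char #2 = F0 9F 97 9E.
Offset 6: leading byte 0xED = 11101101 → 3-byte char #3 = ED 8D BD.
Offset 9: leading byte 0xF0 = 11110000 → 4-byte char #4 = F0 99 AE BF.
Leading byte 0xF0 = 11110000 matches 11110xxx → 4-byte sequence.
Byte 1: 0xF0 = 11110000, payload 000 (3 bits).
Byte 2: 0x99 = 10011001 (10xxxxxx ✓), payload 011001.
Byte 3: 0xAE = 10101110 (10xxxxxx ✓), payload 101110.
Byte 4: 0xBF = 10111111 (10xxxxxx ✓), payload 111111.
Concatenate: 000011001101110111111 = 0x19BBF (21 bits → U+19BBF).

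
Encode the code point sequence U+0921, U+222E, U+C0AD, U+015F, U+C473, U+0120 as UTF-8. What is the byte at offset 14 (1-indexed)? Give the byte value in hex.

0xB3

1-indexed offset 14 is 0-indexed offset 13.
U+0921 → 3-byte form E0 A4 A1 at offsets 0–2.
U+222E → 3-byte form E2 88 AE at offsets 3–5.
U+C0AD → 3-byte form EC 82 AD at offsets 6–8.
U+015F → 2-byte form C5 9F at offsets 9–10.
U+C473 → 3-byte form EC 91 B3 at offsets 11–13.
Offset 13 falls in char 5's range; it's byte 3 of EC 91 B3 = 0xB3.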